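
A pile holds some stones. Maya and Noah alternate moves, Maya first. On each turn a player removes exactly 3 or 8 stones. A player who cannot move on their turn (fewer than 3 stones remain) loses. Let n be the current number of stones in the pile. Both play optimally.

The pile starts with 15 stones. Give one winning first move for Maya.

Remove 3, leaving 12.

Classify positions by backward induction: terminal positions (no move available) are L. From any other position, the mover wins iff some move reaches an L.
n=0: no move → L
n=1: no move → L
n=2: no move → L
n=3: →0(L), so W
n=4: →1(L), so W
n=5: →2(L), so W
n=6: →3(W) only, which is W, so L
n=7: →4(W) only, which is W, so L
n=8: →0(L), so W
n=9: →6(L), so W
n=10: →7(L), so W
n=11: →8(W), 3(W) — all W, so L
n=12: →9(W), 4(W) — all W, so L
n=13: →10(W), 5(W) — all W, so L
n=14: →11(L), so W
n=15: →12(L), so W
From 15, the L positions reachable in one move are: 12, 7. Any move reaching one of these is winning.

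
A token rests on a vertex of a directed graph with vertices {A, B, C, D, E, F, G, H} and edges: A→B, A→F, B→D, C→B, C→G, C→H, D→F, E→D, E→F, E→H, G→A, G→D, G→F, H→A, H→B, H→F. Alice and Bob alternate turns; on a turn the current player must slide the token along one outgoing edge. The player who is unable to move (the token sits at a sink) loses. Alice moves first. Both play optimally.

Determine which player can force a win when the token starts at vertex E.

Alice wins.

Compute win/loss labels from the base case upward. A position with no move is L. Any other position is W if it can reach an L in one move, else L.
Every edge goes from a vertex to one that appears earlier in the order F, D, B, A, G, H, E, C, so processing vertices in that order labels each vertex after all of its successors.
F: no outgoing edge → L
D: reaches L-position F → W
B: only reaches D(W), which is W → L
A: reaches L-position B → W
G: reaches L-position F → W
H: reaches L-position B → W
E: reaches L-position F → W
C: reaches L-position B → W
The starting position E is W: Alice should move to F, handing over an L position.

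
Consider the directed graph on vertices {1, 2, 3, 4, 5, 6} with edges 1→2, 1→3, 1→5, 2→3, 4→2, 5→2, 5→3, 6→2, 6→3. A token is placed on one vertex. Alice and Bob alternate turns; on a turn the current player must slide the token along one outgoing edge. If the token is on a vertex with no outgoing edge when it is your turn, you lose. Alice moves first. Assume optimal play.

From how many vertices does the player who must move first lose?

Compute win/loss labels from the base case upward. A position with no move is L. Any other position is W if it can reach an L in one move, else L.
Every edge goes from a vertex to one that appears earlier in the order 3, 2, 5, 1, 4, 6, so processing vertices in that order labels each vertex after all of its successors.
3: no outgoing edge → L
2: can move to 3, which is L ⇒ W
5: can move to 3, which is L ⇒ W
1: can move to 3, which is L ⇒ W
4: the only move is to 2(W), a W ⇒ L
6: can move to 3, which is L ⇒ W
The L vertices are 3, 4; that is 2 in all.

2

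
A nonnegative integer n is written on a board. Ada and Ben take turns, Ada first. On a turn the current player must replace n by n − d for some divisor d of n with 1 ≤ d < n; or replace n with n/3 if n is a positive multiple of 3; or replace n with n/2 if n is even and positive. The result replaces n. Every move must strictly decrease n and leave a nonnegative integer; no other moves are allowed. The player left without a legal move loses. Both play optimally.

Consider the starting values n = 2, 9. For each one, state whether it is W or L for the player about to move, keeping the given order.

2: W, 9: L

Build the W/L table. Terminal = L. A non-terminal position is W if it has a move to some L; otherwise it is L.
n=0: no move → L
n=1: no move → L
n=2: →1(L), so W
n=3: →1(L), so W
n=4: →2(W), 3(W) — all W, so L
n=5: →4(L), so W
n=6: →4(L), so W
n=7: →6(W) only, which is W, so L
n=8: →4(L), so W
n=9: →3(W), 6(W), 8(W) — all W, so L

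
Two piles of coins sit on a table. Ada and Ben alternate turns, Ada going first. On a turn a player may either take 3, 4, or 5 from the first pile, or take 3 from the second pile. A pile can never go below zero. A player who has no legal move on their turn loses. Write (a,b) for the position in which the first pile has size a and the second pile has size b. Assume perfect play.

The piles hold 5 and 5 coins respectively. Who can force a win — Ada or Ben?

Label each position W (a win for the player to move) or L (a loss). A position with no legal move is L; any other position is W exactly when some move reaches an L, and L when every move reaches a W.
No move ever increases a pile, so every position that can arise here has a ≤ 5 and b ≤ 5; it is enough to label the cells with 0 ≤ a ≤ 5 and 0 ≤ b ≤ 5.
Every move lowers a or b (never raises either), so fill the grid row by row in increasing a, and left to right within a row: each cell's successors are then already labelled.
      b=0  b=1  b=2  b=3  b=4  b=5
a=0:    L    L    L    W    W    W
a=1:    L    L    L    W    W    W
a=2:    L    L    L    W    W    W
a=3:    W    W    W    L    L    L
a=4:    W    W    W    L    L    L
a=5:    W    W    W    L    L    L
Cells with no legal move (terminal, hence L): (0,0), (0,1), (0,2), (1,0), (1,1), (1,2), (2,0), (2,1), (2,2).
The remaining L cells, each justified by listing all of its moves:
(3,3): only reaches (0,3)(W), (3,0)(W), all W → L
(3,4): only reaches (0,4)(W), (3,1)(W), all W → L
(3,5): only reaches (0,5)(W), (3,2)(W), all W → L
(4,3): only reaches (1,3)(W), (0,3)(W), (4,0)(W), all W → L
(4,4): only reaches (1,4)(W), (0,4)(W), (4,1)(W), all W → L
(4,5): only reaches (1,5)(W), (0,5)(W), (4,2)(W), all W → L
(5,3): only reaches (2,3)(W), (1,3)(W), (0,3)(W), (5,0)(W), all W → L
(5,4): only reaches (2,4)(W), (1,4)(W), (0,4)(W), (5,1)(W), all W → L
(5,5): only reaches (2,5)(W), (1,5)(W), (0,5)(W), (5,2)(W), all W → L
Every other cell has at least one move into one of the L cells above, so it is W.
The starting position (5,5) is L: whatever Ada does, the opponent receives a W position.

Ben wins.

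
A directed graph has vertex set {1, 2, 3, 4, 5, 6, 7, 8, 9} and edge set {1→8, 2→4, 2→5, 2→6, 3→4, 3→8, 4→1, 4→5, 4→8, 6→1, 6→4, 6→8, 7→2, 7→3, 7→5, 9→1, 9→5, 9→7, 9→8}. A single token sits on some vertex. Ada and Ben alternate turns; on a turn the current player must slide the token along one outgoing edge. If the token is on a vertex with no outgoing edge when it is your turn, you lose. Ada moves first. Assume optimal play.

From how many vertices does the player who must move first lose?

2

Compute win/loss labels from the base case upward. A position with no move is L. Any other position is W if it can reach an L in one move, else L.
Every edge goes from a vertex to one that appears earlier in the order 8, 5, 1, 4, 6, 3, 2, 7, 9, so processing vertices in that order labels each vertex after all of its successors.
8: no outgoing edge → L
5: no outgoing edge → L
1: →8(L), so W
4: →5(L), so W
6: →8(L), so W
3: →8(L), so W
2: →5(L), so W
7: →5(L), so W
9: →5(L), so W
The L vertices are 5, 8; that is 2 in all.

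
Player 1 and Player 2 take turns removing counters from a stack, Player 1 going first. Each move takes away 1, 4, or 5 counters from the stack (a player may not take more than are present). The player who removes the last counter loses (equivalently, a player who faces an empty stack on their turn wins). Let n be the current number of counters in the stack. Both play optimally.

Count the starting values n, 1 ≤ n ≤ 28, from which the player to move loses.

Classify positions by backward induction: terminal positions (no move available) are W. From any other position, the mover wins iff some move reaches an L.
n=0: no move; the opponent has just taken the last counter and therefore loses → W
n=1: only reaches 0(W), which is W → L
n=2: reaches L-position 1 → W
n=3: only reaches 2(W), which is W → L
n=4: reaches L-position 3 → W
n=5: reaches L-position 1 → W
n=6: reaches L-position 1 → W
n=7: reaches L-position 3 → W
n=8: reaches L-position 3 → W
n=9: only reaches 8(W), 5(W), 4(W), all W → L
n=10: reaches L-position 9 → W
n=11: only reaches 10(W), 7(W), 6(W), all W → L
n=12: reaches L-position 11 → W
n=13: reaches L-position 9 → W
n=14: reaches L-position 9 → W
n=15: reaches L-position 11 → W
n=16: reaches L-position 11 → W
n=17: only reaches 16(W), 13(W), 12(W), all W → L
n=18: reaches L-position 17 → W
n=19: only reaches 18(W), 15(W), 14(W), all W → L
n=20: reaches L-position 19 → W
n=21: reaches L-position 17 → W
n=22: reaches L-position 17 → W
n=23: reaches L-position 19 → W
n=24: reaches L-position 19 → W
n=25: only reaches 24(W), 21(W), 20(W), all W → L
n=26: reaches L-position 25 → W
n=27: only reaches 26(W), 23(W), 22(W), all W → L
n=28: reaches L-position 27 → W
L entries with 1 ≤ n ≤ 28 (the range starts at n=1): n = 1, 3, 9, 11, 17, 19, 25, 27; that makes 8.

8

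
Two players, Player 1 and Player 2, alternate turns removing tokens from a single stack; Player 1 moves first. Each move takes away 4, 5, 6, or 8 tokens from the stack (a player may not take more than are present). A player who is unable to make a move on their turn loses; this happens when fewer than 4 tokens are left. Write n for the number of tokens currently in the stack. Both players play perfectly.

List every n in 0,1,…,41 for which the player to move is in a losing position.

Label each position W (a win for the player to move) or L (a loss). A position with no legal move is L; any other position is W exactly when some move reaches an L, and L when every move reaches a W.
n=0: no move → L
n=1: no move → L
n=2: no move → L
n=3: no move → L
n=4: →0(L), so W
n=5: →1(L), so W
n=6: →2(L), so W
n=7: →3(L), so W
n=8: →3(L), so W
n=9: →3(L), so W
n=10: →2(L), so W
n=11: →3(L), so W
n=12: →8(W), 7(W), 6(W), 4(W) — all W, so L
n=13: →9(W), 8(W), 7(W), 5(W) — all W, so L
n=14: →10(W), 9(W), 8(W), 6(W) — all W, so L
n=15: →11(W), 10(W), 9(W), 7(W) — all W, so L
n=16: →12(L), so W
n=17: →13(L), so W
n=18: →14(L), so W
n=19: →15(L), so W
n=20: →15(L), so W
n=21: →15(L), so W
n=22: →14(L), so W
n=23: →15(L), so W
n=24: →20(W), 19(W), 18(W), 16(W) — all W, so L
n=25: →21(W), 20(W), 19(W), 17(W) — all W, so L
n=26: →22(W), 21(W), 20(W), 18(W) — all W, so L
n=27: →23(W), 22(W), 21(W), 19(W) — all W, so L
n=28: →24(L), so W
n=29: →25(L), so W
n=30: →26(L), so W
n=31: →27(L), so W
n=32: →27(L), so W
n=33: →27(L), so W
n=34: →26(L), so W
n=35: →27(L), so W
n=36: →32(W), 31(W), 30(W), 28(W) — all W, so L
n=37: →33(W), 32(W), 31(W), 29(W) — all W, so L
n=38: →34(W), 33(W), 32(W), 30(W) — all W, so L
n=39: →35(W), 34(W), 33(W), 31(W) — all W, so L
n=40: →36(L), so W
n=41: →37(L), so W
Reading off the rows marked L gives the requested list; there are 16 such values of n.

0, 1, 2, 3, 12, 13, 14, 15, 24, 25, 26, 27, 36, 37, 38, 39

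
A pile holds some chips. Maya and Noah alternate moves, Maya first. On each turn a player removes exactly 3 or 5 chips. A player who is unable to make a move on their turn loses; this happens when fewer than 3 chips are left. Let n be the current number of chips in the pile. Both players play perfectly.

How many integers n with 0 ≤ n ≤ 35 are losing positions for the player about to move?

15

Build the W/L table. Terminal = L. A non-terminal position is W if it has a move to some L; otherwise it is L.
n=0: no move → L
n=1: no move → L
n=2: no move → L
n=3: can move to 0, which is L ⇒ W
n=4: can move to 1, which is L ⇒ W
n=5: can move to 2, which is L ⇒ W
n=6: can move to 1, which is L ⇒ W
n=7: can move to 2, which is L ⇒ W
n=8: moves to 5(W), 3(W); every one is W ⇒ L
n=9: moves to 6(W), 4(W); every one is W ⇒ L
n=10: moves to 7(W), 5(W); every one is W ⇒ L
n=11: can move to 8, which is L ⇒ W
n=12: can move to 9, which is L ⇒ W
n=13: can move to 10, which is L ⇒ W
n=14: can move to 9, which is L ⇒ W
n=15: can move to 10, which is L ⇒ W
n=16: moves to 13(W), 11(W); every one is W ⇒ L
n=17: moves to 14(W), 12(W); every one is W ⇒ L
n=18: moves to 15(W), 13(W); every one is W ⇒ L
n=19: can move to 16, which is L ⇒ W
n=20: can move to 17, which is L ⇒ W
n=21: can move to 18, which is L ⇒ W
n=22: can move to 17, which is L ⇒ W
n=23: can move to 18, which is L ⇒ W
n=24: moves to 21(W), 19(W); every one is W ⇒ L
n=25: moves to 22(W), 20(W); every one is W ⇒ L
n=26: moves to 23(W), 21(W); every one is W ⇒ L
n=27: can move to 24, which is L ⇒ W
n=28: can move to 25, which is L ⇒ W
n=29: can move to 26, which is L ⇒ W
n=30: can move to 25, which is L ⇒ W
n=31: can move to 26, which is L ⇒ W
n=32: moves to 29(W), 27(W); every one is W ⇒ L
n=33: moves to 30(W), 28(W); every one is W ⇒ L
n=34: moves to 31(W), 29(W); every one is W ⇒ L
n=35: can move to 32, which is L ⇒ W
L entries with 0 ≤ n ≤ 35: n = 0, 1, 2, 8, 9, 10, 16, 17, 18, 24, 25, 26, 32, 33, 34; that makes 15.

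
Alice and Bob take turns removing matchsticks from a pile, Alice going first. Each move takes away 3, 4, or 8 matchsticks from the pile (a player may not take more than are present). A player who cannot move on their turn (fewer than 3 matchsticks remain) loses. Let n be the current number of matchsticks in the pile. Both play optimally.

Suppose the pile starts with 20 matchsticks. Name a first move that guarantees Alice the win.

Remove 8, leaving 12.

Classify positions by backward induction: terminal positions (no move available) are L. From any other position, the mover wins iff some move reaches an L.
n=0: no move → L
n=1: no move → L
n=2: no move → L
n=3: W (go to 0, an L position)
n=4: W (go to 1, an L position)
n=5: W (go to 2, an L position)
n=6: W (go to 2, an L position)
n=7: L (options 4(W), 3(W) are all W)
n=8: W (go to 0, an L position)
n=9: W (go to 1, an L position)
n=10: W (go to 7, an L position)
n=11: W (go to 7, an L position)
n=12: L (options 9(W), 8(W), 4(W) are all W)
n=13: L (options 10(W), 9(W), 5(W) are all W)
n=14: L (options 11(W), 10(W), 6(W) are all W)
n=15: W (go to 12, an L position)
n=16: W (go to 13, an L position)
n=17: W (go to 14, an L position)
n=18: W (go to 14, an L position)
n=19: L (options 16(W), 15(W), 11(W) are all W)
n=20: W (go to 12, an L position)
From 20, the L positions reachable in one move are: 12.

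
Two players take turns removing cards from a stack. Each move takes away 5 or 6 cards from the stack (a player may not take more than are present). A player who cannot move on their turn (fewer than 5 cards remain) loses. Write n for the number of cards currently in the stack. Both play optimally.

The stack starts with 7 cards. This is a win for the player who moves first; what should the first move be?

Remove 5, leaving 2.

Use the standard recursion: the mover loses at a terminal position; elsewhere, the mover wins exactly when some move hands the opponent an L position.
n=0: no move → L
n=1: no move → L
n=2: no move → L
n=3: no move → L
n=4: no move → L
n=5: can move to 0, which is L ⇒ W
n=6: can move to 1, which is L ⇒ W
n=7: can move to 2, which is L ⇒ W
From 7, the L positions reachable in one move are: 2, 1. Any move reaching one of these is winning.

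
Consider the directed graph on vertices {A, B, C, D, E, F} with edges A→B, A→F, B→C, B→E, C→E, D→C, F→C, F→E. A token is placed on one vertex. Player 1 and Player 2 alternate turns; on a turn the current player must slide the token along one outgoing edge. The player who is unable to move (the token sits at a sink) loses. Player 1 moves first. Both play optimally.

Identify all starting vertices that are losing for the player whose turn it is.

Use the standard recursion: the mover loses at a terminal position; elsewhere, the mover wins exactly when some move hands the opponent an L position.
Every edge goes from a vertex to one that appears earlier in the order E, C, B, F, A, D, so processing vertices in that order labels each vertex after all of its successors.
E: no outgoing edge → L
C: W (go to E, an L position)
B: W (go to E, an L position)
F: W (go to E, an L position)
A: L (options F(W), B(W) are all W)
D: L (sole option C(W) is W)
The losing starting vertices are exactly the entries labelled L in this table (3 of them).

A, D, E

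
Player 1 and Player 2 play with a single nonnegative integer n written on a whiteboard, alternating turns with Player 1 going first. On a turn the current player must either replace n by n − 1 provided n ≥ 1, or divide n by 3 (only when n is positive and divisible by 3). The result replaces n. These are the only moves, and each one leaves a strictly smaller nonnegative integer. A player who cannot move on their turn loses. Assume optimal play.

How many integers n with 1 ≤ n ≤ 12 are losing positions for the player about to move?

Build the W/L table. Terminal = L. A non-terminal position is W if it has a move to some L; otherwise it is L.
n=0: no move → L
n=1: W (go to 0, an L position)
n=2: L (sole option 1(W) is W)
n=3: W (go to 2, an L position)
n=4: L (sole option 3(W) is W)
n=5: W (go to 4, an L position)
n=6: W (go to 2, an L position)
n=7: L (sole option 6(W) is W)
n=8: W (go to 7, an L position)
n=9: L (options 3(W), 8(W) are all W)
n=10: W (go to 9, an L position)
n=11: L (sole option 10(W) is W)
n=12: W (go to 4, an L position)
L entries with 1 ≤ n ≤ 12 (n=0 is outside the asked range and is not counted): n = 2, 4, 7, 9, 11; that makes 5.

5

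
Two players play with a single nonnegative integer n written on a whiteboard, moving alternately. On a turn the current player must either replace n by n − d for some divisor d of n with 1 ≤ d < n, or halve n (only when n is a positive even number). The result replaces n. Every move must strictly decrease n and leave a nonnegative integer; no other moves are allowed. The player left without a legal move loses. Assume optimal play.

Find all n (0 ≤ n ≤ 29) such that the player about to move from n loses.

0, 1, 3, 5, 7, 9, 11, 13, 15, 17, 19, 21, 23, 25, 27, 29

Use the standard recursion: the mover loses at a terminal position; elsewhere, the mover wins exactly when some move hands the opponent an L position.
n=0: no move → L
n=1: no move → L
n=2: W (go to 1, an L position)
n=3: L (sole option 2(W) is W)
n=4: W (go to 3, an L position)
n=5: L (sole option 4(W) is W)
n=6: W (go to 3, an L position)
n=7: L (sole option 6(W) is W)
n=8: W (go to 7, an L position)
n=9: L (options 6(W), 8(W) are all W)
n=10: W (go to 5, an L position)
n=11: L (sole option 10(W) is W)
n=12: W (go to 9, an L position)
n=13: L (sole option 12(W) is W)
n=14: W (go to 7, an L position)
n=15: L (options 10(W), 12(W), 14(W) are all W)
n=16: W (go to 15, an L position)
n=17: L (sole option 16(W) is W)
n=18: W (go to 9, an L position)
n=19: L (sole option 18(W) is W)
n=20: W (go to 15, an L position)
n=21: L (options 14(W), 18(W), 20(W) are all W)
n=22: W (go to 11, an L position)
n=23: L (sole option 22(W) is W)
n=24: W (go to 21, an L position)
n=25: L (options 20(W), 24(W) are all W)
n=26: W (go to 13, an L position)
n=27: L (options 18(W), 24(W), 26(W) are all W)
n=28: W (go to 21, an L position)
n=29: L (sole option 28(W) is W)
Reading off the rows marked L gives the requested list; there are 16 such values of n.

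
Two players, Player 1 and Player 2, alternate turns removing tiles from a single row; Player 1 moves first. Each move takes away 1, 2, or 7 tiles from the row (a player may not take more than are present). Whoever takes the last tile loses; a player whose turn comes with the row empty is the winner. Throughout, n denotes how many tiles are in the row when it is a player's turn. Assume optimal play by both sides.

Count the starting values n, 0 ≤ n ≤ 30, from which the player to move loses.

10

Label each position W (a win for the player to move) or L (a loss). A position with no legal move is W; any other position is W exactly when some move reaches an L, and L when every move reaches a W.
n=0: no move; the opponent has just taken the last tile and therefore loses → W
n=1: L (sole option 0(W) is W)
n=2: W (go to 1, an L position)
n=3: W (go to 1, an L position)
n=4: L (options 3(W), 2(W) are all W)
n=5: W (go to 4, an L position)
n=6: W (go to 4, an L position)
n=7: L (options 6(W), 5(W), 0(W) are all W)
n=8: W (go to 7, an L position)
n=9: W (go to 7, an L position)
n=10: L (options 9(W), 8(W), 3(W) are all W)
n=11: W (go to 10, an L position)
n=12: W (go to 10, an L position)
n=13: L (options 12(W), 11(W), 6(W) are all W)
n=14: W (go to 13, an L position)
n=15: W (go to 13, an L position)
n=16: L (options 15(W), 14(W), 9(W) are all W)
n=17: W (go to 16, an L position)
n=18: W (go to 16, an L position)
n=19: L (options 18(W), 17(W), 12(W) are all W)
n=20: W (go to 19, an L position)
n=21: W (go to 19, an L position)
n=22: L (options 21(W), 20(W), 15(W) are all W)
n=23: W (go to 22, an L position)
n=24: W (go to 22, an L position)
n=25: L (options 24(W), 23(W), 18(W) are all W)
n=26: W (go to 25, an L position)
n=27: W (go to 25, an L position)
n=28: L (options 27(W), 26(W), 21(W) are all W)
n=29: W (go to 28, an L position)
n=30: W (go to 28, an L position)
L entries with 0 ≤ n ≤ 30: n = 1, 4, 7, 10, 13, 16, 19, 22, 25, 28; that makes 10.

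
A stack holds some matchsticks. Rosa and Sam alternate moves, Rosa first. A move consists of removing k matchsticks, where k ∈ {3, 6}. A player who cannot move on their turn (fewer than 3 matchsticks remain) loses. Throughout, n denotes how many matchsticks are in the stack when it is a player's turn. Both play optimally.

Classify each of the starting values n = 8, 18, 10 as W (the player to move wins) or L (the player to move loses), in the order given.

8: W, 18: L, 10: L

Use the standard recursion: the mover loses at a terminal position; elsewhere, the mover wins exactly when some move hands the opponent an L position.
n=0: no move → L
n=1: no move → L
n=2: no move → L
n=3: reaches L-position 0 → W
n=4: reaches L-position 1 → W
n=5: reaches L-position 2 → W
n=6: reaches L-position 0 → W
n=7: reaches L-position 1 → W
n=8: reaches L-position 2 → W
n=9: only reaches 6(W), 3(W), all W → L
n=10: only reaches 7(W), 4(W), all W → L
n=11: only reaches 8(W), 5(W), all W → L
n=12: reaches L-position 9 → W
n=13: reaches L-position 10 → W
n=14: reaches L-position 11 → W
n=15: reaches L-position 9 → W
n=16: reaches L-position 10 → W
n=17: reaches L-position 11 → W
n=18: only reaches 15(W), 12(W), all W → L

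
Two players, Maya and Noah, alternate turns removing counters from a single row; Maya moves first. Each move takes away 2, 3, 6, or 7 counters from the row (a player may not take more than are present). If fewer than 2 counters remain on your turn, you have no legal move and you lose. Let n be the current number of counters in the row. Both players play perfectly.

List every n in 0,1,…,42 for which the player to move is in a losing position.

0, 1, 5, 9, 10, 14, 18, 19, 23, 27, 28, 32, 36, 37, 41

Build the W/L table. Terminal = L. A non-terminal position is W if it has a move to some L; otherwise it is L.
n=0: no move → L
n=1: no move → L
n=2: W (go to 0, an L position)
n=3: W (go to 1, an L position)
n=4: W (go to 1, an L position)
n=5: L (options 3(W), 2(W) are all W)
n=6: W (go to 0, an L position)
n=7: W (go to 5, an L position)
n=8: W (go to 5, an L position)
n=9: L (options 7(W), 6(W), 3(W), 2(W) are all W)
n=10: L (options 8(W), 7(W), 4(W), 3(W) are all W)
n=11: W (go to 9, an L position)
n=12: W (go to 10, an L position)
n=13: W (go to 10, an L position)
n=14: L (options 12(W), 11(W), 8(W), 7(W) are all W)
n=15: W (go to 9, an L position)
n=16: W (go to 14, an L position)
n=17: W (go to 14, an L position)
n=18: L (options 16(W), 15(W), 12(W), 11(W) are all W)
n=19: L (options 17(W), 16(W), 13(W), 12(W) are all W)
n=20: W (go to 18, an L position)
n=21: W (go to 19, an L position)
n=22: W (go to 19, an L position)
n=23: L (options 21(W), 20(W), 17(W), 16(W) are all W)
n=24: W (go to 18, an L position)
n=25: W (go to 23, an L position)
n=26: W (go to 23, an L position)
n=27: L (options 25(W), 24(W), 21(W), 20(W) are all W)
n=28: L (options 26(W), 25(W), 22(W), 21(W) are all W)
n=29: W (go to 27, an L position)
n=30: W (go to 28, an L position)
n=31: W (go to 28, an L position)
n=32: L (options 30(W), 29(W), 26(W), 25(W) are all W)
n=33: W (go to 27, an L position)
n=34: W (go to 32, an L position)
n=35: W (go to 32, an L position)
n=36: L (options 34(W), 33(W), 30(W), 29(W) are all W)
n=37: L (options 35(W), 34(W), 31(W), 30(W) are all W)
n=38: W (go to 36, an L position)
n=39: W (go to 37, an L position)
n=40: W (go to 37, an L position)
n=41: L (options 39(W), 38(W), 35(W), 34(W) are all W)
n=42: W (go to 36, an L position)
Reading off the rows marked L gives the requested list; there are 15 such values of n.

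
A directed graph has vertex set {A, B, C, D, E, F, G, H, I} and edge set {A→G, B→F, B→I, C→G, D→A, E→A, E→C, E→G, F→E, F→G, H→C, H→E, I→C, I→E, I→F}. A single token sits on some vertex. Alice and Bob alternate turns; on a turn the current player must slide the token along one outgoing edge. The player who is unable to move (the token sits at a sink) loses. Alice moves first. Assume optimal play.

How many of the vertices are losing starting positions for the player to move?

4

Work bottom-up. With no move the player to move loses. Otherwise the position is W if at least one move leads to an L position for the opponent, and L if every move leads to a W.
Every edge goes from a vertex to one that appears earlier in the order G, A, D, C, E, F, I, B, H, so processing vertices in that order labels each vertex after all of its successors.
G: no outgoing edge → L
A: W (go to G, an L position)
D: L (sole option A(W) is W)
C: W (go to G, an L position)
E: W (go to G, an L position)
F: W (go to G, an L position)
I: L (options F(W), E(W), C(W) are all W)
B: W (go to I, an L position)
H: L (options E(W), C(W) are all W)
The L vertices are D, G, H, I; that is 4 in all.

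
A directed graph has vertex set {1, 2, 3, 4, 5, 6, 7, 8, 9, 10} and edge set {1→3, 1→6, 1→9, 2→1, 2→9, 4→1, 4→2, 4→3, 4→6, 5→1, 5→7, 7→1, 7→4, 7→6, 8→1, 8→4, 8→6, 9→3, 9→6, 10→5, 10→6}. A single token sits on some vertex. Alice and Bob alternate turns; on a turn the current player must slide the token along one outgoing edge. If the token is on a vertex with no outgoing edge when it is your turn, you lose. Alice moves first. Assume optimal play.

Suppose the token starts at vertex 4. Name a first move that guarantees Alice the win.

Label each position W (a win for the player to move) or L (a loss). A position with no legal move is L; any other position is W exactly when some move reaches an L, and L when every move reaches a W.
Every edge goes from a vertex to one that appears earlier in the order 6, 3, 9, 1, 2, 4, 7, 8, 5, 10, so processing vertices in that order labels each vertex after all of its successors.
6: no outgoing edge → L
3: no outgoing edge → L
9: can move to 3, which is L ⇒ W
1: can move to 3, which is L ⇒ W
2: moves to 1(W), 9(W); every one is W ⇒ L
4: can move to 2, which is L ⇒ W
7: can move to 6, which is L ⇒ W
8: can move to 6, which is L ⇒ W
5: moves to 7(W), 1(W); every one is W ⇒ L
10: can move to 5, which is L ⇒ W
From 4, the L positions reachable in one move are: 2, 3, 6. Any move reaching one of these is winning.

Move to 2.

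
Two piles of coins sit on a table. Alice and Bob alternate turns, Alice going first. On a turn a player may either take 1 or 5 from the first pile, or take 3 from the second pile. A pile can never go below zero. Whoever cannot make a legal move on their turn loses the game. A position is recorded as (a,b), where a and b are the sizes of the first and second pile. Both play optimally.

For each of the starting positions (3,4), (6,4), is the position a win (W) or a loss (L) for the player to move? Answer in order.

Positions with no move are L. A position that does have a move is losing for the player to move precisely when every available move leads to a winning position for the opponent. Fill in the labels:
No move ever increases a pile, so every position that can arise here has a ≤ 6 and b ≤ 4; it is enough to label the cells with 0 ≤ a ≤ 6 and 0 ≤ b ≤ 4.
Every move lowers a or b (never raises either), so fill the grid row by row in increasing a, and left to right within a row: each cell's successors are then already labelled.
      b=0  b=1  b=2  b=3  b=4
a=0:    L    L    L    W    W
a=1:    W    W    W    L    L
a=2:    L    L    L    W    W
a=3:    W    W    W    L    L
a=4:    L    L    L    W    W
a=5:    W    W    W    L    L
a=6:    L    L    L    W    W
Cells with no legal move (terminal, hence L): (0,0), (0,1), (0,2).
The remaining L cells, each justified by listing all of its moves:
(1,3): L (options (0,3)(W), (1,0)(W) are all W)
(1,4): L (options (0,4)(W), (1,1)(W) are all W)
(2,0): L (sole option (1,0)(W) is W)
(2,1): L (sole option (1,1)(W) is W)
(2,2): L (sole option (1,2)(W) is W)
(3,3): L (options (2,3)(W), (3,0)(W) are all W)
(3,4): L (options (2,4)(W), (3,1)(W) are all W)
(4,0): L (sole option (3,0)(W) is W)
(4,1): L (sole option (3,1)(W) is W)
(4,2): L (sole option (3,2)(W) is W)
(5,3): L (options (4,3)(W), (0,3)(W), (5,0)(W) are all W)
(5,4): L (options (4,4)(W), (0,4)(W), (5,1)(W) are all W)
(6,0): L (options (5,0)(W), (1,0)(W) are all W)
(6,1): L (options (5,1)(W), (1,1)(W) are all W)
(6,2): L (options (5,2)(W), (1,2)(W) are all W)
Every other cell has at least one move into one of the L cells above, so it is W.
(3,4): one of the L cells justified above, so L
(6,4): the move to (5,4) reaches an L cell, so W

(3,4): L, (6,4): W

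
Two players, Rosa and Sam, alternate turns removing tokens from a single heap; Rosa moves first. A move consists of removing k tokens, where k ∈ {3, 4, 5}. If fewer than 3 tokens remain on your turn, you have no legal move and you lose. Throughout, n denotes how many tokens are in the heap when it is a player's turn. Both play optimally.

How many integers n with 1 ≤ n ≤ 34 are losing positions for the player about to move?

Label each position W (a win for the player to move) or L (a loss). A position with no legal move is L; any other position is W exactly when some move reaches an L, and L when every move reaches a W.
n=0: no move → L
n=1: no move → L
n=2: no move → L
n=3: W (go to 0, an L position)
n=4: W (go to 1, an L position)
n=5: W (go to 2, an L position)
n=6: W (go to 2, an L position)
n=7: W (go to 2, an L position)
n=8: L (options 5(W), 4(W), 3(W) are all W)
n=9: L (options 6(W), 5(W), 4(W) are all W)
n=10: L (options 7(W), 6(W), 5(W) are all W)
n=11: W (go to 8, an L position)
n=12: W (go to 9, an L position)
n=13: W (go to 10, an L position)
n=14: W (go to 10, an L position)
n=15: W (go to 10, an L position)
n=16: L (options 13(W), 12(W), 11(W) are all W)
n=17: L (options 14(W), 13(W), 12(W) are all W)
n=18: L (options 15(W), 14(W), 13(W) are all W)
n=19: W (go to 16, an L position)
n=20: W (go to 17, an L position)
n=21: W (go to 18, an L position)
n=22: W (go to 18, an L position)
n=23: W (go to 18, an L position)
n=24: L (options 21(W), 20(W), 19(W) are all W)
n=25: L (options 22(W), 21(W), 20(W) are all W)
n=26: L (options 23(W), 22(W), 21(W) are all W)
n=27: W (go to 24, an L position)
n=28: W (go to 25, an L position)
n=29: W (go to 26, an L position)
n=30: W (go to 26, an L position)
n=31: W (go to 26, an L position)
n=32: L (options 29(W), 28(W), 27(W) are all W)
n=33: L (options 30(W), 29(W), 28(W) are all W)
n=34: L (options 31(W), 30(W), 29(W) are all W)
L entries with 1 ≤ n ≤ 34 (n=0 is outside the asked range and is not counted): n = 1, 2, 8, 9, 10, 16, 17, 18, 24, 25, 26, 32, 33, 34; that makes 14.

14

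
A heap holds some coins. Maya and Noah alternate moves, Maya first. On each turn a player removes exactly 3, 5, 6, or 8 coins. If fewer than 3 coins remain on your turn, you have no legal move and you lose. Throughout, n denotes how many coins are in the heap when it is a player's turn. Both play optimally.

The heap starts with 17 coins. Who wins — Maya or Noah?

Label each position W (a win for the player to move) or L (a loss). A position with no legal move is L; any other position is W exactly when some move reaches an L, and L when every move reaches a W.
n=0: no move → L
n=1: no move → L
n=2: no move → L
n=3: can move to 0, which is L ⇒ W
n=4: can move to 1, which is L ⇒ W
n=5: can move to 2, which is L ⇒ W
n=6: can move to 1, which is L ⇒ W
n=7: can move to 2, which is L ⇒ W
n=8: can move to 2, which is L ⇒ W
n=9: can move to 1, which is L ⇒ W
n=10: can move to 2, which is L ⇒ W
n=11: moves to 8(W), 6(W), 5(W), 3(W); every one is W ⇒ L
n=12: moves to 9(W), 7(W), 6(W), 4(W); every one is W ⇒ L
n=13: moves to 10(W), 8(W), 7(W), 5(W); every one is W ⇒ L
n=14: can move to 11, which is L ⇒ W
n=15: can move to 12, which is L ⇒ W
n=16: can move to 13, which is L ⇒ W
n=17: can move to 12, which is L ⇒ W
The starting position 17 is W: Maya should remove 5, leaving 12, handing over an L position.

Maya wins.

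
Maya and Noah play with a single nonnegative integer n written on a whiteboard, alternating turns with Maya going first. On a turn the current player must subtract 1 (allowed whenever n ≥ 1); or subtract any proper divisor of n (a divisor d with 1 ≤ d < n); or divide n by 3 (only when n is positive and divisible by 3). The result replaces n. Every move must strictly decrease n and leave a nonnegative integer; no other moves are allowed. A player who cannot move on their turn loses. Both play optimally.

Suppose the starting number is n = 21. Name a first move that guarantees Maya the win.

Move to 7.

Work bottom-up. With no move the player to move loses. Otherwise the position is W if at least one move leads to an L position for the opponent, and L if every move leads to a W.
n=0: no move → L
n=1: W (go to 0, an L position)
n=2: L (sole option 1(W) is W)
n=3: W (go to 2, an L position)
n=4: W (go to 2, an L position)
n=5: L (sole option 4(W) is W)
n=6: W (go to 2, an L position)
n=7: L (sole option 6(W) is W)
n=8: W (go to 7, an L position)
n=9: L (options 3(W), 6(W), 8(W) are all W)
n=10: W (go to 5, an L position)
n=11: L (sole option 10(W) is W)
n=12: W (go to 9, an L position)
n=13: L (sole option 12(W) is W)
n=14: W (go to 7, an L position)
n=15: W (go to 5, an L position)
n=16: L (options 8(W), 12(W), 14(W), 15(W) are all W)
n=17: W (go to 16, an L position)
n=18: W (go to 9, an L position)
n=19: L (sole option 18(W) is W)
n=20: W (go to 16, an L position)
n=21: W (go to 7, an L position)
From 21, the L positions reachable in one move are: 7.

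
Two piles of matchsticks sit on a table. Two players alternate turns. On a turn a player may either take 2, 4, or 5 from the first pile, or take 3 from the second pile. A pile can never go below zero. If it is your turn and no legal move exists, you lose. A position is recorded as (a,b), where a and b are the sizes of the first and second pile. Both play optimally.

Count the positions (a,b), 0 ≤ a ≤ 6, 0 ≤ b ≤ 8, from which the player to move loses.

18

Build the W/L table. Terminal = L. A non-terminal position is W if it has a move to some L; otherwise it is L.
Every move lowers a or b (never raises either), so fill the grid row by row in increasing a, and left to right within a row: each cell's successors are then already labelled.
      b=0  b=1  b=2  b=3  b=4  b=5  b=6  b=7  b=8
a=0:    L    L    L    W    W    W    L    L    L
a=1:    L    L    L    W    W    W    L    L    L
a=2:    W    W    W    L    L    L    W    W    W
a=3:    W    W    W    L    L    L    W    W    W
a=4:    W    W    W    W    W    W    W    W    W
a=5:    W    W    W    W    W    W    W    W    W
a=6:    W    W    W    W    W    W    W    W    W
Cells with no legal move (terminal, hence L): (0,0), (0,1), (0,2), (1,0), (1,1), (1,2).
The remaining L cells, each justified by listing all of its moves:
(0,6): →(0,3)(W) only, which is W, so L
(0,7): →(0,4)(W) only, which is W, so L
(0,8): →(0,5)(W) only, which is W, so L
(1,6): →(1,3)(W) only, which is W, so L
(1,7): →(1,4)(W) only, which is W, so L
(1,8): →(1,5)(W) only, which is W, so L
(2,3): →(0,3)(W), (2,0)(W) — all W, so L
(2,4): →(0,4)(W), (2,1)(W) — all W, so L
(2,5): →(0,5)(W), (2,2)(W) — all W, so L
(3,3): →(1,3)(W), (3,0)(W) — all W, so L
(3,4): →(1,4)(W), (3,1)(W) — all W, so L
(3,5): →(1,5)(W), (3,2)(W) — all W, so L
Every other cell has at least one move into one of the L cells above, so it is W.
L cells per row: a=0: 6, a=1: 6, a=2: 3, a=3: 3, a=4: 0, a=5: 0, a=6: 0; total 18.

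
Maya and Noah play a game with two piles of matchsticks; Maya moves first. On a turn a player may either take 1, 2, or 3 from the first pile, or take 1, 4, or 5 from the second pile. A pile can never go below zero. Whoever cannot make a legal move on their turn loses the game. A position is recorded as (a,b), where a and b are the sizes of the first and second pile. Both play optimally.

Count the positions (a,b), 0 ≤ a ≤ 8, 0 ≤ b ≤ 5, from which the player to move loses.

Compute win/loss labels from the base case upward. A position with no move is L. Any other position is W if it can reach an L in one move, else L.
Every move lowers a or b (never raises either), so fill the grid row by row in increasing a, and left to right within a row: each cell's successors are then already labelled.
      b=0  b=1  b=2  b=3  b=4  b=5
a=0:    L    W    L    W    W    W
a=1:    W    L    W    L    W    W
a=2:    W    W    W    W    L    W
a=3:    W    W    W    W    W    L
a=4:    L    W    L    W    W    W
a=5:    W    L    W    L    W    W
a=6:    W    W    W    W    L    W
a=7:    W    W    W    W    W    L
a=8:    L    W    L    W    W    W
Cells with no legal move (terminal, hence L): (0,0).
The remaining L cells, each justified by listing all of its moves:
(0,2): the only move is to (0,1)(W), a W ⇒ L
(1,1): moves to (0,1)(W), (1,0)(W); every one is W ⇒ L
(1,3): moves to (0,3)(W), (1,2)(W); every one is W ⇒ L
(2,4): moves to (1,4)(W), (0,4)(W), (2,3)(W), (2,0)(W); every one is W ⇒ L
(3,5): moves to (2,5)(W), (1,5)(W), (0,5)(W), (3,4)(W), (3,1)(W), (3,0)(W); every one is W ⇒ L
(4,0): moves to (3,0)(W), (2,0)(W), (1,0)(W); every one is W ⇒ L
(4,2): moves to (3,2)(W), (2,2)(W), (1,2)(W), (4,1)(W); every one is W ⇒ L
(5,1): moves to (4,1)(W), (3,1)(W), (2,1)(W), (5,0)(W); every one is W ⇒ L
(5,3): moves to (4,3)(W), (3,3)(W), (2,3)(W), (5,2)(W); every one is W ⇒ L
(6,4): moves to (5,4)(W), (4,4)(W), (3,4)(W), (6,3)(W), (6,0)(W); every one is W ⇒ L
(7,5): moves to (6,5)(W), (5,5)(W), (4,5)(W), (7,4)(W), (7,1)(W), (7,0)(W); every one is W ⇒ L
(8,0): moves to (7,0)(W), (6,0)(W), (5,0)(W); every one is W ⇒ L
(8,2): moves to (7,2)(W), (6,2)(W), (5,2)(W), (8,1)(W); every one is W ⇒ L
Every other cell has at least one move into one of the L cells above, so it is W.
L cells per row: a=0: 2, a=1: 2, a=2: 1, a=3: 1, a=4: 2, a=5: 2, a=6: 1, a=7: 1, a=8: 2; total 14.

14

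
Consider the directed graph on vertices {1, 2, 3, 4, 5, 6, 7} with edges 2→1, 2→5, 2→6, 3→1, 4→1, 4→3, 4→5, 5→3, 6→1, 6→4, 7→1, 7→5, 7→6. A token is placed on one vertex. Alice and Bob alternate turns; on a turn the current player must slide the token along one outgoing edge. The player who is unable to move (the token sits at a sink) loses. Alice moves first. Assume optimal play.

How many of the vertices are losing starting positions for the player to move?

2

Compute win/loss labels from the base case upward. A position with no move is L. Any other position is W if it can reach an L in one move, else L.
Every edge goes from a vertex to one that appears earlier in the order 1, 3, 5, 4, 6, 7, 2, so processing vertices in that order labels each vertex after all of its successors.
1: no outgoing edge → L
3: →1(L), so W
5: →3(W) only, which is W, so L
4: →5(L), so W
6: →1(L), so W
7: →5(L), so W
2: →5(L), so W
The L vertices are 1, 5; that is 2 in all.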